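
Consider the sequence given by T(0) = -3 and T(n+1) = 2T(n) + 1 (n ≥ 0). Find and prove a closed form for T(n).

Claim: T(n) = -2^{n+1} − 1.

Base case: T(0) = -3, and -2^{0+1} − 1 = -2 − 1 = -3.
Assume T(k) = -2^{k+1} − 1 for some k ≥ 0.
Then T(k+1) = 2T(k) + 1 = 2·(-2^{k+1} − 1) + 1 = -2^{k+2} − 2 + 1 = -2^{k+2} − 1.
Hence T(n) = -2^{n+1} − 1 for every n ≥ 0, by induction.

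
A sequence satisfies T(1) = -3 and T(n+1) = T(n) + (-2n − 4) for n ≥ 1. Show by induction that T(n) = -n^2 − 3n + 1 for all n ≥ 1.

Base case: T(1) = -3, and -1^2 − 3·1 + 1 = -3.
Assume T(r) = -r^2 − 3r + 1.
Then T(r+1) = T(r) + (-2r − 4) = (-r^2 − 3r + 1) + (-2r − 4) = -r^2 − 5r − 3,
and -(r+1)^2 − 3·(r+1) + 1 = -r^2 − 5r − 3.
Hence T(n) = -n^2 − 3n + 1 for every n ≥ 1, by induction.

T(n) = -n^2 − 3n + 1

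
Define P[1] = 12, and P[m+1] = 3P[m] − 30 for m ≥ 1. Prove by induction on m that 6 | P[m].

Base case: P[1] = 12 = 6·2, so 6 | P[1].
Assume 6 | P[r], so P[r] = 6t for some integer t.
Then P[r+1] = 3P[r] − 30 = 3·(6t) − 30 = 6(3t − 5), so 6 | P[r+1].
So the property holds for r+1, and by induction 6 | P[m] for all m ≥ 1.

6 | P[m]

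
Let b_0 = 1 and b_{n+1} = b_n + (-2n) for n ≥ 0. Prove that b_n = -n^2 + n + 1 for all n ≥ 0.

Base case: b_0 = 1, and -0^2 + 0 + 1 = 1.
Assume b_j = -j^2 + j + 1.
Then b_{j+1} = b_j + (-2j) = (-j^2 + j + 1) + (-2j) = -j^2 − j + 1,
and -(j+1)^2 + (j+1) + 1 = -j^2 − j + 1.
This completes the inductive step, so b_n = -n^2 + n + 1 for all n ≥ 0.

b_n = -n^2 + n + 1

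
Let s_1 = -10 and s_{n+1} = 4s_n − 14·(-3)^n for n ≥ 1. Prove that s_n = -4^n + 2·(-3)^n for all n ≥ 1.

Base case: s_1 = -10, and -4^1 + 2·(-3)^1 = -4 − 6 = -10.
Assume s_k = -4^k + 2·(-3)^k for some k ≥ 1.
Then s_{k+1} = 4s_k − 14·(-3)^k = 4·(-4^k + 2·(-3)^k) − 14·(-3)^k = -4^{k+1} + 8·(-3)^k − 14·(-3)^k = -4^{k+1} − 6·(-3)^k = -4^{k+1} + 2·(-3)^{k+1}.
So the formula holds for k+1, and by induction s_n = -4^n + 2·(-3)^n for all n ≥ 1.

s_n = -4^n + 2·(-3)^n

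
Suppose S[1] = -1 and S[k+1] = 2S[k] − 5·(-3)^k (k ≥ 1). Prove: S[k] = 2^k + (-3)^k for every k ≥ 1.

Base case: S[1] = -1, and 2^1 + (-3)^1 = 2 − 3 = -1.
Assume S[r] = 2^r + (-3)^r for some r ≥ 1.
Then S[r+1] = 2S[r] − 5·(-3)^r = 2·(2^r + (-3)^r) − 5·(-3)^r = 2^{r+1} + 2·(-3)^r − 5·(-3)^r = 2^{r+1} − 3·(-3)^r = 2^{r+1} + (-3)^{r+1}.
This completes the inductive step, so S[k] = 2^k + (-3)^k for all k ≥ 1.

S[k] = 2^k + (-3)^k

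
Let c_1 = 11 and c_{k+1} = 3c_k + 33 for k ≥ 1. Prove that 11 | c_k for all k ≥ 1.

Base case: c_1 = 11 = 11·1, so 11 | c_1.
Assume 11 | c_m, so c_m = 11t for some integer t.
Then c_{m+1} = 3c_m + 33 = 3·(11t) + 33 = 11(3t + 3), so 11 | c_{m+1}.
By induction, 11 | c_k for all k ≥ 1.

11 | c_k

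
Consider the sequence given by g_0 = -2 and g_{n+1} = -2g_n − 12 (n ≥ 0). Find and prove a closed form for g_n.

Claim: g_n = 2·(-2)^n − 4.

Base case: g_0 = -2, and 2·(-2)^0 − 4 = 2 − 4 = -2.
Assume g_k = 2·(-2)^k − 4 for some k ≥ 0.
Then g_{k+1} = -2g_k − 12 = -2·(2·(-2)^k − 4) − 12 = -4·(-2)^k + 8 − 12 = 2·(-2)^{k+1} − 4.
This completes the inductive step, so g_n = 2·(-2)^n − 4 for all n ≥ 0.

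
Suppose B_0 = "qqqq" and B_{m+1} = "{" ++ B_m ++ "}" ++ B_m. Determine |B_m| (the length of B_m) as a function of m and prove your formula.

Claim: |B_m| = 6·2^m − 2.

Base case: |B_0| = 4, and 6·2^0 − 2 = 4.
Assume |B_r| = 6·2^r − 2.
Then |B_{r+1}| = 1 + |B_r| + 1 + |B_r| = 2|B_r| + 2 = 2(6·2^r − 2) + 2 = 6·2^{r+1} − 4 + 2 = 6·2^{r+1} − 2.
By induction, |B_m| = 6·2^m − 2 for all m ≥ 0.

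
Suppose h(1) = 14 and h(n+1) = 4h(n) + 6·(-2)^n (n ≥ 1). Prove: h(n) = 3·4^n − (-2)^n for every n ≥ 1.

Base case: h(1) = 14, and 3·4^1 − (-2)^1 = 12 + 2 = 14.
Assume h(k) = 3·4^k − (-2)^k for some k ≥ 1.
Then h(k+1) = 4h(k) + 6·(-2)^k = 4·(3·4^k − (-2)^k) + 6·(-2)^k = 3·4^{k+1} − 4·(-2)^k + 6·(-2)^k = 3·4^{k+1} + 2·(-2)^k = 3·4^{k+1} − (-2)^{k+1}.
So the formula holds for k+1, and by induction h(n) = 3·4^n − (-2)^n for all n ≥ 1.

h(n) = 3·4^n − (-2)^n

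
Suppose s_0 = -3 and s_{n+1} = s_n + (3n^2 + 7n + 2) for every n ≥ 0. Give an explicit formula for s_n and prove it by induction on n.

Claim: s_n = n^3 + 2n^2 − n − 3.

Base case: s_0 = -3, and 0^3 + 2·0^2 − 0 − 3 = -3.
Assume s_m = m^3 + 2m^2 − m − 3.
Then s_{m+1} = s_m + (3m^2 + 7m + 2) = (m^3 + 2m^2 − m − 3) + (3m^2 + 7m + 2) = m^3 + 5m^2 + 6m − 1,
and (m+1)^3 + 2·(m+1)^2 − (m+1) − 3 = m^3 + 5m^2 + 6m − 1.
By induction, s_n = n^3 + 2n^2 − n − 3 for all n ≥ 0.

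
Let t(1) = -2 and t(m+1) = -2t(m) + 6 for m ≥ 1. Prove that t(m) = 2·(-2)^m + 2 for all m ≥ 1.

Base case: t(1) = -2, and 2·(-2)^1 + 2 = -4 + 2 = -2.
Assume t(k) = 2·(-2)^k + 2 for some k ≥ 1.
Then t(k+1) = -2t(k) + 6 = -2·(2·(-2)^k + 2) + 6 = -4·(-2)^k − 4 + 6 = 2·(-2)^{k+1} + 2.
Hence t(m) = 2·(-2)^m + 2 for every m ≥ 1, by induction.

t(m) = 2·(-2)^m + 2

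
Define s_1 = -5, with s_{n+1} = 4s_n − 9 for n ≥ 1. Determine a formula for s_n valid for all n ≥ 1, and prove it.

Claim: s_n = -2·4^n + 3.

Base case: s_1 = -5, and -2·4^1 + 3 = -8 + 3 = -5.
Assume s_j = -2·4^j + 3 for some j ≥ 1.
Then s_{j+1} = 4s_j − 9 = 4·(-2·4^j + 3) − 9 = -8·4^j + 12 − 9 = -2·4^{j+1} + 3.
So the formula holds for j+1, and by induction s_n = -2·4^n + 3 for all n ≥ 1.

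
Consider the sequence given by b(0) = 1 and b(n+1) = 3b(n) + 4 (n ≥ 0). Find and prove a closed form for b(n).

Claim: b(n) = 3^{n+1} − 2.

Base case: b(0) = 1, and 3^{0+1} − 2 = 3 − 2 = 1.
Assume b(k) = 3^{k+1} − 2 for some k ≥ 0.
Then b(k+1) = 3b(k) + 4 = 3·(3^{k+1} − 2) + 4 = 3^{k+2} − 6 + 4 = 3^{k+2} − 2.
Hence b(n) = 3^{n+1} − 2 for every n ≥ 0, by induction.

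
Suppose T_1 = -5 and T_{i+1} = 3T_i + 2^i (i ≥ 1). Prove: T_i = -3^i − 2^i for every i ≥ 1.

Base case: T_1 = -5, and -3^1 − 2^1 = -3 − 2 = -5.
Assume T_k = -3^k − 2^k for some k ≥ 1.
Then T_{k+1} = 3T_k + 2^k = 3·(-3^k − 2^k) + 2^k = -3^{k+1} − 3·2^k + 2^k = -3^{k+1} − 2·2^k = -3^{k+1} − 2^{k+1}.
So the formula holds for k+1, and by induction T_i = -3^i − 2^i for all i ≥ 1.

T_i = -3^i − 2^i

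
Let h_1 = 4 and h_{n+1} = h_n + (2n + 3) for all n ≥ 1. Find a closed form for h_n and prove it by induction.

Claim: h_n = n^2 + 2n + 1.

Base case: h_1 = 4, and 1^2 + 2·1 + 1 = 4.
Assume h_k = k^2 + 2k + 1.
Then h_{k+1} = h_k + (2k + 3) = (k^2 + 2k + 1) + (2k + 3) = k^2 + 4k + 4,
and (k+1)^2 + 2·(k+1) + 1 = k^2 + 4k + 4.
Hence h_n = n^2 + 2n + 1 for every n ≥ 1, by induction.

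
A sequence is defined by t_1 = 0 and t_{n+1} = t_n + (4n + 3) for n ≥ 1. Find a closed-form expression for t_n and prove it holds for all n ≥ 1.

Claim: t_n = 2n^2 + n − 3.

Base case: t_1 = 0, and 2·1^2 + 1 − 3 = 0.
Assume t_j = 2j^2 + j − 3.
Then t_{j+1} = t_j + (4j + 3) = (2j^2 + j − 3) + (4j + 3) = 2j^2 + 5j,
and 2·(j+1)^2 + (j+1) − 3 = 2j^2 + 5j.
Hence t_n = 2n^2 + n − 3 for every n ≥ 1, by induction.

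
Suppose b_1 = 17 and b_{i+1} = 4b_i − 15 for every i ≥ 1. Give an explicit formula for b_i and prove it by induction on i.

Claim: b_i = 3·4^i + 5.

Base case: b_1 = 17, and 3·4^1 + 5 = 12 + 5 = 17.
Assume b_k = 3·4^k + 5 for some k ≥ 1.
Then b_{k+1} = 4b_k − 15 = 4·(3·4^k + 5) − 15 = 12·4^k + 20 − 15 = 3·4^{k+1} + 5.
This completes the inductive step, so b_i = 3·4^i + 5 for all i ≥ 1.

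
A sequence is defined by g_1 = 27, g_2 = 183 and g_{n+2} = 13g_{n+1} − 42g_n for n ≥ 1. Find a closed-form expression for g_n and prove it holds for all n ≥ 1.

Claim: g_n = 3·7^n + 6^n.

Base cases: g_1 = 27 and 3·7^1 + 6^1 = 27; g_2 = 183 and 3·7^2 + 6^2 = 183.
Assume g_j = 3·7^j + 6^j for all 1 ≤ j ≤ r, where r ≥ 2.
Then g_{r+1} = 13g_r − 42g_{r−1} = 13·(3·7^r + 6^r) − 42·(3·7^{r−1} + 6^{r−1}) = 3·(13·7 − 42)7^{r−1} + (13·6 − 42)6^{r−1} = 147·7^{r−1} + 36·6^{r−1} = 3·7^{r+1} + 6^{r+1}.
By strong induction, g_n = 3·7^n + 6^n for all n ≥ 1.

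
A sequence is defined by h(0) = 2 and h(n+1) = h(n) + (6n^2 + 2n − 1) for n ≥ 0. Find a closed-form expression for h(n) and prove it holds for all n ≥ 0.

Claim: h(n) = 2n^3 − 2n^2 − n + 2.

Base case: h(0) = 2, and 2·0^3 − 2·0^2 − 0 + 2 = 2.
Assume h(r) = 2r^3 − 2r^2 − r + 2.
Then h(r+1) = h(r) + (6r^2 + 2r − 1) = (2r^3 − 2r^2 − r + 2) + (6r^2 + 2r − 1) = 2r^3 + 4r^2 + r + 1,
and 2·(r+1)^3 − 2·(r+1)^2 − (r+1) + 2 = 2r^3 + 4r^2 + r + 1.
By induction, h(n) = 2n^3 − 2n^2 − n + 2 for all n ≥ 0.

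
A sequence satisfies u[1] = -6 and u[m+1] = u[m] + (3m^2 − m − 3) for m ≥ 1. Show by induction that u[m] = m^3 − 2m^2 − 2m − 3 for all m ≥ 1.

Base case: u[1] = -6, and 1^3 − 2·1^2 − 2·1 − 3 = -6.
Assume u[r] = r^3 − 2r^2 − 2r − 3.
Then u[r+1] = u[r] + (3r^2 − r − 3) = (r^3 − 2r^2 − 2r − 3) + (3r^2 − r − 3) = r^3 + r^2 − 3r − 6,
and (r+1)^3 − 2·(r+1)^2 − 2·(r+1) − 3 = r^3 + r^2 − 3r − 6.
Hence u[m] = m^3 − 2m^2 − 2m − 3 for every m ≥ 1, by induction.

u[m] = m^3 − 2m^2 − 2m − 3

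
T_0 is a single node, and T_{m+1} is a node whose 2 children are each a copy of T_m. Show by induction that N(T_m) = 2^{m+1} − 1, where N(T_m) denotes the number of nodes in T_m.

Base case: N(T_0) = 1, and 2^{0+1} − 1 = 1.
Assume N(T_k) = 2^{k+1} − 1.
Then N(T_{k+1}) = 1 + 2N(T_k) = 1 + 2(2^{k+1} − 1) = 2^{k+2} − 2 + 1 = 2^{k+2} − 1.
Hence N(T_m) = 2^{m+1} − 1 for every m ≥ 0, by induction.

N(T_m) = 2^{m+1} − 1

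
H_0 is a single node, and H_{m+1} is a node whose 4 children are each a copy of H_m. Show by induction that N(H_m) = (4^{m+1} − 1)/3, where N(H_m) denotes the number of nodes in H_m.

Base case: N(H_0) = 1, and (4^{0+1} − 1)/3 = 1.
Assume N(H_r) = (4^{r+1} − 1)/3.
Then N(H_{r+1}) = 1 + 4N(H_r) = 1 + 4·(4^{r+1} − 1)/3 = 1 + (4^{r+2} − 4)/3 = (3 + 4^{r+2} − 4)/3 = (4^{r+2} − 1)/3.
By induction, N(H_m) = (4^{m+1} − 1)/3 for all m ≥ 0.

N(H_m) = (4^{m+1} − 1)/3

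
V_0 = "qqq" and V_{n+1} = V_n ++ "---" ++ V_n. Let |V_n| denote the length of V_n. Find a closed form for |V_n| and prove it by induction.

Claim: |V_n| = 6·2^n − 3.

Base case: |V_0| = 3, and 6·2^0 − 3 = 3.
Assume |V_j| = 6·2^j − 3.
Then |V_{j+1}| = |V_j| + 3 + |V_j| = 2|V_j| + 3 = 2(6·2^j − 3) + 3 = 6·2^{j+1} − 6 + 3 = 6·2^{j+1} − 3.
By induction, |V_n| = 6·2^n − 3 for all n ≥ 0.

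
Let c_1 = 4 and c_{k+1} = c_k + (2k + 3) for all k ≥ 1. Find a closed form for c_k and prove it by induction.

Claim: c_k = k^2 + 2k + 1.

Base case: c_1 = 4, and 1^2 + 2·1 + 1 = 4.
Assume c_r = r^2 + 2r + 1.
Then c_{r+1} = c_r + (2r + 3) = (r^2 + 2r + 1) + (2r + 3) = r^2 + 4r + 4,
and (r+1)^2 + 2·(r+1) + 1 = r^2 + 4r + 4.
This completes the inductive step, so c_k = k^2 + 2k + 1 for all k ≥ 1.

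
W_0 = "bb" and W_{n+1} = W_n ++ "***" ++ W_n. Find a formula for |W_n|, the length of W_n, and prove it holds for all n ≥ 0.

Claim: |W_n| = 5·2^n − 3.

Base case: |W_0| = 2, and 5·2^0 − 3 = 2.
Assume |W_j| = 5·2^j − 3.
Then |W_{j+1}| = |W_j| + 3 + |W_j| = 2|W_j| + 3 = 2(5·2^j − 3) + 3 = 5·2^{j+1} − 6 + 3 = 5·2^{j+1} − 3.
So the formula holds for j+1, and by induction |W_n| = 5·2^n − 3 for all n ≥ 0.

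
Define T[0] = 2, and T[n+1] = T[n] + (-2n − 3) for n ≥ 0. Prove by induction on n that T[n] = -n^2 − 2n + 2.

Base case: T[0] = 2, and -0^2 − 2·0 + 2 = 2.
Assume T[j] = -j^2 − 2j + 2.
Then T[j+1] = T[j] + (-2j − 3) = (-j^2 − 2j + 2) + (-2j − 3) = -j^2 − 4j − 1,
and -(j+1)^2 − 2·(j+1) + 2 = -j^2 − 4j − 1.
By induction, T[n] = -n^2 − 2n + 2 for all n ≥ 0.

T[n] = -n^2 − 2n + 2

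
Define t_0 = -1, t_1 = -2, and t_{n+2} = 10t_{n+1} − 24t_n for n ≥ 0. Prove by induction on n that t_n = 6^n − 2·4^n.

Base cases: t_0 = -1 and 6^0 − 2·4^0 = -1; t_1 = -2 and 6^1 − 2·4^1 = -2.
Assume t_j = 6^j − 2·4^j for all 0 ≤ j ≤ k, where k ≥ 1.
Then t_{k+1} = 10t_k − 24t_{k−1} = 10·(6^k − 2·4^k) − 24·(6^{k−1} − 2·4^{k−1}) = (10·6 − 24)6^{k−1} − 2·(10·4 − 24)4^{k−1} = 36·6^{k−1} − 32·4^{k−1} = 6^{k+1} − 2·4^{k+1}.
Hence t_n = 6^n − 2·4^n for every n ≥ 0, by strong induction.

t_n = 6^n − 2·4^n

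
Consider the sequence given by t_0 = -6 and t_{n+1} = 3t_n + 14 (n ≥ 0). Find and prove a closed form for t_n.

Claim: t_n = 3^n − 7.

Base case: t_0 = -6, and 3^0 − 7 = 1 − 7 = -6.
Assume t_k = 3^k − 7 for some k ≥ 0.
Then t_{k+1} = 3t_k + 14 = 3·(3^k − 7) + 14 = 3^{k+1} − 21 + 14 = 3^{k+1} − 7.
So the formula holds for k+1, and by induction t_n = 3^n − 7 for all n ≥ 0.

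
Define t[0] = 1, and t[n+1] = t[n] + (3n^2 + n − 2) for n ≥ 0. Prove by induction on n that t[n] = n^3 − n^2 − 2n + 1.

Base case: t[0] = 1, and 0^3 − 0^2 − 2·0 + 1 = 1.
Assume t[r] = r^3 − r^2 − 2r + 1.
Then t[r+1] = t[r] + (3r^2 + r − 2) = (r^3 − r^2 − 2r + 1) + (3r^2 + r − 2) = r^3 + 2r^2 − r − 1,
and (r+1)^3 − (r+1)^2 − 2·(r+1) + 1 = r^3 + 2r^2 − r − 1.
Hence t[n] = n^3 − n^2 − 2n + 1 for every n ≥ 0, by induction.

t[n] = n^3 − n^2 − 2n + 1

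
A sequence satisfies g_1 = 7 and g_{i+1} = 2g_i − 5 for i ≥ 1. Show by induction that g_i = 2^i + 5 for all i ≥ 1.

Base case: g_1 = 7, and 2^1 + 5 = 2 + 5 = 7.
Assume g_j = 2^j + 5 for some j ≥ 1.
Then g_{j+1} = 2g_j − 5 = 2·(2^j + 5) − 5 = 2^{j+1} + 10 − 5 = 2^{j+1} + 5.
So the formula holds for j+1, and by induction g_i = 2^i + 5 for all i ≥ 1.

g_i = 2^i + 5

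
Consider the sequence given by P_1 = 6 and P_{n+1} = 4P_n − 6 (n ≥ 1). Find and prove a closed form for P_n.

Claim: P_n = 4^n + 2.

Base case: P_1 = 6, and 4^1 + 2 = 4 + 2 = 6.
Assume P_m = 4^m + 2 for some m ≥ 1.
Then P_{m+1} = 4P_m − 6 = 4·(4^m + 2) − 6 = 4^{m+1} + 8 − 6 = 4^{m+1} + 2.
This completes the inductive step, so P_n = 4^n + 2 for all n ≥ 1.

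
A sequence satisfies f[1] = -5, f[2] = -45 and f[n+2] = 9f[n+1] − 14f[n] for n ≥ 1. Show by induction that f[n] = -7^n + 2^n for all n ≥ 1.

Base cases: f[1] = -5 and -7^1 + 2^1 = -5; f[2] = -45 and -7^2 + 2^2 = -45.
Assume f[j] = -7^j + 2^j for all 1 ≤ j ≤ m, where m ≥ 2.
Then f[m+1] = 9f[m] − 14f[m−1] = 9·(-7^m + 2^m) − 14·(-7^{m−1} + 2^{m−1}) = -(9·7 − 14)7^{m−1} + (9·2 − 14)2^{m−1} = -49·7^{m−1} + 4·2^{m−1} = -7^{m+1} + 2^{m+1}.
This completes the inductive step, so f[n] = -7^n + 2^n for all n ≥ 1.

f[n] = -7^n + 2^n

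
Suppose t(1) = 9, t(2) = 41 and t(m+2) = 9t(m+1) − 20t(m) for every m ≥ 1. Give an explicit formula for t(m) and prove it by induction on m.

Claim: t(m) = 4^m + 5^m.

Base cases: t(1) = 9 and 4^1 + 5^1 = 9; t(2) = 41 and 4^2 + 5^2 = 41.
Assume t(j) = 4^j + 5^j for all 1 ≤ j ≤ k, where k ≥ 2.
Then t(k+1) = 9t(k) − 20t(k−1) = 9·(4^k + 5^k) − 20·(4^{k−1} + 5^{k−1}) = (9·4 − 20)4^{k−1} + (9·5 − 20)5^{k−1} = 16·4^{k−1} + 25·5^{k−1} = 4^{k+1} + 5^{k+1}.
So the formula holds for k+1, and by strong induction t(m) = 4^m + 5^m for all m ≥ 1.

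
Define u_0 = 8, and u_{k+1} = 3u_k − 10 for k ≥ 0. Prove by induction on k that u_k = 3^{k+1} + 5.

Base case: u_0 = 8, and 3^{0+1} + 5 = 3 + 5 = 8.
Assume u_m = 3^{m+1} + 5 for some m ≥ 0.
Then u_{m+1} = 3u_m − 10 = 3·(3^{m+1} + 5) − 10 = 3^{m+2} + 15 − 10 = 3^{m+2} + 5.
By induction, u_k = 3^{k+1} + 5 for all k ≥ 0.

u_k = 3^{k+1} + 5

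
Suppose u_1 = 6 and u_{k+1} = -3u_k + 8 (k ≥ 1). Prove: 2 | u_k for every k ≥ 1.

Base case: u_1 = 6 = 2·3, so 2 | u_1.
Assume 2 | u_r, so u_r = 2t for some integer t.
Then u_{r+1} = -3u_r + 8 = -3·(2t) + 8 = 2(-3t + 4), so 2 | u_{r+1}.
So the property holds for r+1, and by induction 2 | u_k for all k ≥ 1.

2 | u_k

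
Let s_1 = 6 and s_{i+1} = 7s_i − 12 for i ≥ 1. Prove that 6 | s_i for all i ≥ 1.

Base case: s_1 = 6 = 6·1, so 6 | s_1.
Assume 6 | s_r, so s_r = 6t for some integer t.
Then s_{r+1} = 7s_r − 12 = 7·(6t) − 12 = 6(7t − 2), so 6 | s_{r+1}.
This completes the inductive step, so 6 | s_i for all i ≥ 1.

6 | s_i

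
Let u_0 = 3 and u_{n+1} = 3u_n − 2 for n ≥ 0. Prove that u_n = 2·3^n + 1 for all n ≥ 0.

Base case: u_0 = 3, and 2·3^0 + 1 = 2 + 1 = 3.
Assume u_r = 2·3^r + 1 for some r ≥ 0.
Then u_{r+1} = 3u_r − 2 = 3·(2·3^r + 1) − 2 = 6·3^r + 3 − 2 = 2·3^{r+1} + 1.
Hence u_n = 2·3^n + 1 for every n ≥ 0, by induction.

u_n = 2·3^n + 1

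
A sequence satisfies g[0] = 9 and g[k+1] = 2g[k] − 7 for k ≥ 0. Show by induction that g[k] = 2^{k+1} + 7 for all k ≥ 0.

Base case: g[0] = 9, and 2^{0+1} + 7 = 2 + 7 = 9.
Assume g[r] = 2^{r+1} + 7 for some r ≥ 0.
Then g[r+1] = 2g[r] − 7 = 2·(2^{r+1} + 7) − 7 = 2^{r+2} + 14 − 7 = 2^{r+2} + 7.
By induction, g[k] = 2^{k+1} + 7 for all k ≥ 0.

g[k] = 2^{k+1} + 7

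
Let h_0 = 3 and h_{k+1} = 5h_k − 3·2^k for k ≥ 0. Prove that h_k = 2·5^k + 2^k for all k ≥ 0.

Base case: h_0 = 3, and 2·5^0 + 2^0 = 2 + 1 = 3.
Assume h_j = 2·5^j + 2^j for some j ≥ 0.
Then h_{j+1} = 5h_j − 3·2^j = 5·(2·5^j + 2^j) − 3·2^j = 2·5^{j+1} + 5·2^j − 3·2^j = 2·5^{j+1} + 2·2^j = 2·5^{j+1} + 2^{j+1}.
This completes the inductive step, so h_k = 2·5^k + 2^k for all k ≥ 0.

h_k = 2·5^k + 2^k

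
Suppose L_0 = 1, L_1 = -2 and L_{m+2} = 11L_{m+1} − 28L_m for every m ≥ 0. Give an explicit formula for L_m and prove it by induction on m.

Claim: L_m = 3·4^m − 2·7^m.

Base cases: L_0 = 1 and 3·4^0 − 2·7^0 = 1; L_1 = -2 and 3·4^1 − 2·7^1 = -2.
Assume L_i = 3·4^i − 2·7^i for all 0 ≤ i ≤ j, where j ≥ 1.
Then L_{j+1} = 11L_j − 28L_{j−1} = 11·(3·4^j − 2·7^j) − 28·(3·4^{j−1} − 2·7^{j−1}) = 3·(11·4 − 28)4^{j−1} − 2·(11·7 − 28)7^{j−1} = 48·4^{j−1} − 98·7^{j−1} = 3·4^{j+1} − 2·7^{j+1}.
By strong induction, L_m = 3·4^m − 2·7^m for all m ≥ 0.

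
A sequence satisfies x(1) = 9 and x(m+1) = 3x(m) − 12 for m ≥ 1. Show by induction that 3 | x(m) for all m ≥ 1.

Base case: x(1) = 9 = 3·3, so 3 | x(1).
Assume 3 | x(r), so x(r) = 3t for some integer t.
Then x(r+1) = 3x(r) − 12 = 3·(3t) − 12 = 3(3t − 4), so 3 | x(r+1).
This completes the inductive step, so 3 | x(m) for all m ≥ 1.

3 | x(m)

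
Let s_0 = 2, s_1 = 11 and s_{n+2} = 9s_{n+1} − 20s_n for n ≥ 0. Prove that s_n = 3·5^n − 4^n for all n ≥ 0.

Base cases: s_0 = 2 and 3·5^0 − 4^0 = 2; s_1 = 11 and 3·5^1 − 4^1 = 11.
Assume s_j = 3·5^j − 4^j for all 0 ≤ j ≤ m, where m ≥ 1.
Then s_{m+1} = 9s_m − 20s_{m−1} = 9·(3·5^m − 4^m) − 20·(3·5^{m−1} − 4^{m−1}) = 3·(9·5 − 20)5^{m−1} − (9·4 − 20)4^{m−1} = 75·5^{m−1} − 16·4^{m−1} = 3·5^{m+1} − 4^{m+1}.
This completes the inductive step, so s_n = 3·5^n − 4^n for all n ≥ 0.

s_n = 3·5^n − 4^n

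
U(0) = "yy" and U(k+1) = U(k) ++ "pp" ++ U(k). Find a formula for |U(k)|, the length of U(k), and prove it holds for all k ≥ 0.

Claim: |U(k)| = 2^{k+2} − 2.

Base case: |U(0)| = 2, and 2^{0+2} − 2 = 2.
Assume |U(m)| = 2^{m+2} − 2.
Then |U(m+1)| = |U(m)| + 2 + |U(m)| = 2|U(m)| + 2 = 2(2^{m+2} − 2) + 2 = 2^{m+3} − 4 + 2 = 2^{m+3} − 2.
This completes the inductive step, so |U(k)| = 2^{k+2} − 2 for all k ≥ 0.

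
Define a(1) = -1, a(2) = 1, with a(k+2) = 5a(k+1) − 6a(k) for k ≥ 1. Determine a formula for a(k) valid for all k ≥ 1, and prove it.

Claim: a(k) = 3^k − 2·2^k.

Base cases: a(1) = -1 and 3^1 − 2·2^1 = -1; a(2) = 1 and 3^2 − 2·2^2 = 1.
Assume a(j) = 3^j − 2·2^j for all 1 ≤ j ≤ r, where r ≥ 2.
Then a(r+1) = 5a(r) − 6a(r−1) = 5·(3^r − 2·2^r) − 6·(3^{r−1} − 2·2^{r−1}) = (5·3 − 6)3^{r−1} − 2·(5·2 − 6)2^{r−1} = 9·3^{r−1} − 8·2^{r−1} = 3^{r+1} − 2·2^{r+1}.
This completes the inductive step, so a(k) = 3^k − 2·2^k for all k ≥ 1.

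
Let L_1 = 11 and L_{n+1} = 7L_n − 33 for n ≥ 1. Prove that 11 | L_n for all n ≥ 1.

Base case: L_1 = 11 = 11·1, so 11 | L_1.
Assume 11 | L_m, so L_m = 11t for some integer t.
Then L_{m+1} = 7L_m − 33 = 7·(11t) − 33 = 11(7t − 3), so 11 | L_{m+1}.
This completes the inductive step, so 11 | L_n for all n ≥ 1.

11 | L_n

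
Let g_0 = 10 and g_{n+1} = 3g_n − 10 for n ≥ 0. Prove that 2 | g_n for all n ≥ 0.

Base case: g_0 = 10 = 2·5, so 2 | g_0.
Assume 2 | g_m, so g_m = 2t for some integer t.
Then g_{m+1} = 3g_m − 10 = 3·(2t) − 10 = 2(3t − 5), so 2 | g_{m+1}.
Hence 2 | g_n for every n ≥ 0, by induction.

2 | g_n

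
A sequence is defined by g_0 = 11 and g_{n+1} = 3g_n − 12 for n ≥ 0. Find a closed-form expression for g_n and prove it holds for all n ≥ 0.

Claim: g_n = 5·3^n + 6.

Base case: g_0 = 11, and 5·3^0 + 6 = 5 + 6 = 11.
Assume g_r = 5·3^r + 6 for some r ≥ 0.
Then g_{r+1} = 3g_r − 12 = 3·(5·3^r + 6) − 12 = 15·3^r + 18 − 12 = 5·3^{r+1} + 6.
So the formula holds for r+1, and by induction g_n = 5·3^n + 6 for all n ≥ 0.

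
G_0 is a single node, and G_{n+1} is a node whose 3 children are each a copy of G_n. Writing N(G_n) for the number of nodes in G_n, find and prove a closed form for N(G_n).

Claim: N(G_n) = (3^{n+1} − 1)/2.

Base case: N(G_0) = 1, and (3^{0+1} − 1)/2 = 1.
Assume N(G_m) = (3^{m+1} − 1)/2.
Then N(G_{m+1}) = 1 + 3N(G_m) = 1 + 3·(3^{m+1} − 1)/2 = 1 + (3^{m+2} − 3)/2 = (2 + 3^{m+2} − 3)/2 = (3^{m+2} − 1)/2.
This completes the inductive step, so N(G_n) = (3^{n+1} − 1)/2 for all n ≥ 0.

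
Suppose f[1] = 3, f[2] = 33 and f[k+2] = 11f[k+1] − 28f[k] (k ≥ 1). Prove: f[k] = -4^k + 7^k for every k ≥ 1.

Base cases: f[1] = 3 and -4^1 + 7^1 = 3; f[2] = 33 and -4^2 + 7^2 = 33.
Assume f[j] = -4^j + 7^j for all 1 ≤ j ≤ r, where r ≥ 2.
Then f[r+1] = 11f[r] − 28f[r−1] = 11·(-4^r + 7^r) − 28·(-4^{r−1} + 7^{r−1}) = -(11·4 − 28)4^{r−1} + (11·7 − 28)7^{r−1} = -16·4^{r−1} + 49·7^{r−1} = -4^{r+1} + 7^{r+1}.
This completes the inductive step, so f[k] = -4^k + 7^k for all k ≥ 1.

f[k] = -4^k + 7^k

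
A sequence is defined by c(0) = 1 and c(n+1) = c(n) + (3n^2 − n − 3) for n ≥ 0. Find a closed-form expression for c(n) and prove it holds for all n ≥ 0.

Claim: c(n) = n^3 − 2n^2 − 2n + 1.

Base case: c(0) = 1, and 0^3 − 2·0^2 − 2·0 + 1 = 1.
Assume c(j) = j^3 − 2j^2 − 2j + 1.
Then c(j+1) = c(j) + (3j^2 − j − 3) = (j^3 − 2j^2 − 2j + 1) + (3j^2 − j − 3) = j^3 + j^2 − 3j − 2,
and (j+1)^3 − 2·(j+1)^2 − 2·(j+1) + 1 = j^3 + j^2 − 3j − 2.
Hence c(n) = n^3 − 2n^2 − 2n + 1 for every n ≥ 0, by induction.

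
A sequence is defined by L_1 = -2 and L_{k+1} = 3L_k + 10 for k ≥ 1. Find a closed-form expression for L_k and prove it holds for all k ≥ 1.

Claim: L_k = 3^k − 5.

Base case: L_1 = -2, and 3^1 − 5 = 3 − 5 = -2.
Assume L_j = 3^j − 5 for some j ≥ 1.
Then L_{j+1} = 3L_j + 10 = 3·(3^j − 5) + 10 = 3^{j+1} − 15 + 10 = 3^{j+1} − 5.
This completes the inductive step, so L_k = 3^k − 5 for all k ≥ 1.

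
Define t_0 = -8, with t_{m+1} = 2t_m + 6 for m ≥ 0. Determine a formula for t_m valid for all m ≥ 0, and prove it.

Claim: t_m = -2^{m+1} − 6.

Base case: t_0 = -8, and -2^{0+1} − 6 = -2 − 6 = -8.
Assume t_j = -2^{j+1} − 6 for some j ≥ 0.
Then t_{j+1} = 2t_j + 6 = 2·(-2^{j+1} − 6) + 6 = -2^{j+2} − 12 + 6 = -2^{j+2} − 6.
This completes the inductive step, so t_m = -2^{m+1} − 6 for all m ≥ 0.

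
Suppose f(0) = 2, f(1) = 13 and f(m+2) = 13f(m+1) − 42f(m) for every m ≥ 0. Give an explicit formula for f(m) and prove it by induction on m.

Claim: f(m) = 6^m + 7^m.

Base cases: f(0) = 2 and 6^0 + 7^0 = 2; f(1) = 13 and 6^1 + 7^1 = 13.
Assume f(i) = 6^i + 7^i for all 0 ≤ i ≤ j, where j ≥ 1.
Then f(j+1) = 13f(j) − 42f(j−1) = 13·(6^j + 7^j) − 42·(6^{j−1} + 7^{j−1}) = (13·6 − 42)6^{j−1} + (13·7 − 42)7^{j−1} = 36·6^{j−1} + 49·7^{j−1} = 6^{j+1} + 7^{j+1}.
Hence f(m) = 6^m + 7^m for every m ≥ 0, by strong induction.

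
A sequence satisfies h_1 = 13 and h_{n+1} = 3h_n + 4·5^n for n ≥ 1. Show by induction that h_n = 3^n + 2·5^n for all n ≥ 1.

Base case: h_1 = 13, and 3^1 + 2·5^1 = 3 + 10 = 13.
Assume h_j = 3^j + 2·5^j for some j ≥ 1.
Then h_{j+1} = 3h_j + 4·5^j = 3·(3^j + 2·5^j) + 4·5^j = 3^{j+1} + 6·5^j + 4·5^j = 3^{j+1} + 10·5^j = 3^{j+1} + 2·5^{j+1}.
Hence h_n = 3^n + 2·5^n for every n ≥ 1, by induction.

h_n = 3^n + 2·5^n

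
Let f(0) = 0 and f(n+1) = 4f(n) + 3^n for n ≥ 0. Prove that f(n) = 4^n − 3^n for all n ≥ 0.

Base case: f(0) = 0, and 4^0 − 3^0 = 1 − 1 = 0.
Assume f(j) = 4^j − 3^j for some j ≥ 0.
Then f(j+1) = 4f(j) + 3^j = 4·(4^j − 3^j) + 3^j = 4^{j+1} − 4·3^j + 3^j = 4^{j+1} − 3·3^j = 4^{j+1} − 3^{j+1}.
Hence f(n) = 4^n − 3^n for every n ≥ 0, by induction.

f(n) = 4^n − 3^n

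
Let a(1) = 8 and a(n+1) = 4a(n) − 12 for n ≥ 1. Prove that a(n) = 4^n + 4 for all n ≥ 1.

Base case: a(1) = 8, and 4^1 + 4 = 4 + 4 = 8.
Assume a(j) = 4^j + 4 for some j ≥ 1.
Then a(j+1) = 4a(j) − 12 = 4·(4^j + 4) − 12 = 4^{j+1} + 16 − 12 = 4^{j+1} + 4.
This completes the inductive step, so a(n) = 4^n + 4 for all n ≥ 1.

a(n) = 4^n + 4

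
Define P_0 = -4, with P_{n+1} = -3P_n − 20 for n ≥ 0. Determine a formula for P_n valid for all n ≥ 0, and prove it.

Claim: P_n = (-3)^n − 5.

Base case: P_0 = -4, and (-3)^0 − 5 = 1 − 5 = -4.
Assume P_m = (-3)^m − 5 for some m ≥ 0.
Then P_{m+1} = -3P_m − 20 = -3·((-3)^m − 5) − 20 = -3·(-3)^m + 15 − 20 = (-3)^{m+1} − 5.
Hence P_n = (-3)^n − 5 for every n ≥ 0, by induction.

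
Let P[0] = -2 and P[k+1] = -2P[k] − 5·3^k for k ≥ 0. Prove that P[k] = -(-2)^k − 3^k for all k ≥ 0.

Base case: P[0] = -2, and -(-2)^0 − 3^0 = -1 − 1 = -2.
Assume P[j] = -(-2)^j − 3^j for some j ≥ 0.
Then P[j+1] = -2P[j] − 5·3^j = -2·(-(-2)^j − 3^j) − 5·3^j = -(-2)^{j+1} + 2·3^j − 5·3^j = -(-2)^{j+1} − 3·3^j = -(-2)^{j+1} − 3^{j+1}.
Hence P[k] = -(-2)^k − 3^k for every k ≥ 0, by induction.

P[k] = -(-2)^k − 3^k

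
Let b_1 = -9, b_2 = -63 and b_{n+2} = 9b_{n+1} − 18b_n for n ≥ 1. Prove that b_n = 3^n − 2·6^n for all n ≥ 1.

Base cases: b_1 = -9 and 3^1 − 2·6^1 = -9; b_2 = -63 and 3^2 − 2·6^2 = -63.
Assume b_j = 3^j − 2·6^j for all 1 ≤ j ≤ k, where k ≥ 2.
Then b_{k+1} = 9b_k − 18b_{k−1} = 9·(3^k − 2·6^k) − 18·(3^{k−1} − 2·6^{k−1}) = (9·3 − 18)3^{k−1} − 2·(9·6 − 18)6^{k−1} = 9·3^{k−1} − 72·6^{k−1} = 3^{k+1} − 2·6^{k+1}.
By strong induction, b_n = 3^n − 2·6^n for all n ≥ 1.

b_n = 3^n − 2·6^n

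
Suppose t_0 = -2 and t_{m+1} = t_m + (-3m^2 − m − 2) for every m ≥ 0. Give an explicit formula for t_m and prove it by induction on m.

Claim: t_m = -m^3 + m^2 − 2m − 2.

Base case: t_0 = -2, and -0^3 + 0^2 − 2·0 − 2 = -2.
Assume t_k = -k^3 + k^2 − 2k − 2.
Then t_{k+1} = t_k + (-3k^2 − k − 2) = (-k^3 + k^2 − 2k − 2) + (-3k^2 − k − 2) = -k^3 − 2k^2 − 3k − 4,
and -(k+1)^3 + (k+1)^2 − 2·(k+1) − 2 = -k^3 − 2k^2 − 3k − 4.
Hence t_m = -m^3 + m^2 − 2m − 2 for every m ≥ 0, by induction.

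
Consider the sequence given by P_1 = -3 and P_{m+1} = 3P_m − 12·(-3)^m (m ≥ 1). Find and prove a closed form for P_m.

Claim: P_m = 3^m + 2·(-3)^m.

Base case: P_1 = -3, and 3^1 + 2·(-3)^1 = 3 − 6 = -3.
Assume P_k = 3^k + 2·(-3)^k for some k ≥ 1.
Then P_{k+1} = 3P_k − 12·(-3)^k = 3·(3^k + 2·(-3)^k) − 12·(-3)^k = 3^{k+1} + 6·(-3)^k − 12·(-3)^k = 3^{k+1} − 6·(-3)^k = 3^{k+1} + 2·(-3)^{k+1}.
By induction, P_m = 3^m + 2·(-3)^m for all m ≥ 1.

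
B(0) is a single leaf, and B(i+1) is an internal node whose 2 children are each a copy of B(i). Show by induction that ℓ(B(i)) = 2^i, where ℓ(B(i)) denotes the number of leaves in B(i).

Base case: ℓ(B(0)) = 1, and 2^0 = 1.
Assume ℓ(B(k)) = 2^k.
Then ℓ(B(k+1)) = 2·ℓ(B(k)) = 2·2^k = 2^{k+1}.
Hence ℓ(B(i)) = 2^i for every i ≥ 0, by induction.

ℓ(B(i)) = 2^i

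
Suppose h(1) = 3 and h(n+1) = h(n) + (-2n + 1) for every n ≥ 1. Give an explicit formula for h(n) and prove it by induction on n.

Claim: h(n) = -n^2 + 2n + 2.

Base case: h(1) = 3, and -1^2 + 2·1 + 2 = 3.
Assume h(m) = -m^2 + 2m + 2.
Then h(m+1) = h(m) + (-2m + 1) = (-m^2 + 2m + 2) + (-2m + 1) = -m^2 + 3,
and -(m+1)^2 + 2·(m+1) + 2 = -m^2 + 3.
By induction, h(n) = -n^2 + 2n + 2 for all n ≥ 1.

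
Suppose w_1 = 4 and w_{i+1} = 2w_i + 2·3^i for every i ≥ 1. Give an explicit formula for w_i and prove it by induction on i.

Claim: w_i = -2^i + 2·3^i.

Base case: w_1 = 4, and -2^1 + 2·3^1 = -2 + 6 = 4.
Assume w_m = -2^m + 2·3^m for some m ≥ 1.
Then w_{m+1} = 2w_m + 2·3^m = 2·(-2^m + 2·3^m) + 2·3^m = -2^{m+1} + 4·3^m + 2·3^m = -2^{m+1} + 6·3^m = -2^{m+1} + 2·3^{m+1}.
This completes the inductive step, so w_i = -2^i + 2·3^i for all i ≥ 1.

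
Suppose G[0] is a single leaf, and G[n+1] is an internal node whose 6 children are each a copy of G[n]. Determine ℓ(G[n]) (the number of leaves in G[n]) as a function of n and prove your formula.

Claim: ℓ(G[n]) = 6^n.

Base case: ℓ(G[0]) = 1, and 6^0 = 1.
Assume ℓ(G[r]) = 6^r.
Then ℓ(G[r+1]) = 6·ℓ(G[r]) = 6·6^r = 6^{r+1}.
Hence ℓ(G[n]) = 6^n for every n ≥ 0, by induction.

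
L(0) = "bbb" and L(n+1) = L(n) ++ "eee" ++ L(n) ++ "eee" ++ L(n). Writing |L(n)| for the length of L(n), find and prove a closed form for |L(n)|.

Claim: |L(n)| = 6·3^n − 3.

Base case: |L(0)| = 3, and 6·3^0 − 3 = 3.
Assume |L(k)| = 6·3^k − 3.
Then |L(k+1)| = 3|L(k)| + 6 = 3(6·3^k − 3) + 6 = 6·3^{k+1} − 9 + 6 = 6·3^{k+1} − 3.
By induction, |L(n)| = 6·3^n − 3 for all n ≥ 0.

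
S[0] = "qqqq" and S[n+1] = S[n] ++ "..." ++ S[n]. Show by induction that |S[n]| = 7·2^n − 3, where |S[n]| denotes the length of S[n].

Base case: |S[0]| = 4, and 7·2^0 − 3 = 4.
Assume |S[r]| = 7·2^r − 3.
Then |S[r+1]| = |S[r]| + 3 + |S[r]| = 2|S[r]| + 3 = 2(7·2^r − 3) + 3 = 7·2^{r+1} − 6 + 3 = 7·2^{r+1} − 3.
This completes the inductive step, so |S[n]| = 7·2^n − 3 for all n ≥ 0.

|S[n]| = 7·2^n − 3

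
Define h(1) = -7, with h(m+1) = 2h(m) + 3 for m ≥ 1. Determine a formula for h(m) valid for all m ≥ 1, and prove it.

Claim: h(m) = -2^{m+1} − 3.

Base case: h(1) = -7, and -2^{1+1} − 3 = -4 − 3 = -7.
Assume h(r) = -2^{r+1} − 3 for some r ≥ 1.
Then h(r+1) = 2h(r) + 3 = 2·(-2^{r+1} − 3) + 3 = -2^{r+2} − 6 + 3 = -2^{r+2} − 3.
So the formula holds for r+1, and by induction h(m) = -2^{m+1} − 3 for all m ≥ 1.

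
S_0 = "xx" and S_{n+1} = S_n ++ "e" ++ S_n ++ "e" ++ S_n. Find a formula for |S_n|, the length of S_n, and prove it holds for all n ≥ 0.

Claim: |S_n| = 3^{n+1} − 1.

Base case: |S_0| = 2, and 3^{0+1} − 1 = 2.
Assume |S_k| = 3^{k+1} − 1.
Then |S_{k+1}| = 3|S_k| + 2 = 3(3^{k+1} − 1) + 2 = 3^{k+2} − 3 + 2 = 3^{k+2} − 1.
By induction, |S_n| = 3^{n+1} − 1 for all n ≥ 0.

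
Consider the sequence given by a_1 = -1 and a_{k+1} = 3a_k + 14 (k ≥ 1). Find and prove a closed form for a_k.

Claim: a_k = 2·3^k − 7.

Base case: a_1 = -1, and 2·3^1 − 7 = 6 − 7 = -1.
Assume a_j = 2·3^j − 7 for some j ≥ 1.
Then a_{j+1} = 3a_j + 14 = 3·(2·3^j − 7) + 14 = 6·3^j − 21 + 14 = 2·3^{j+1} − 7.
So the formula holds for j+1, and by induction a_k = 2·3^k − 7 for all k ≥ 1.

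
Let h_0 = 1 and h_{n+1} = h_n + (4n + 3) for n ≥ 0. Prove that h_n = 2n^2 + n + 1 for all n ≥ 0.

Base case: h_0 = 1, and 2·0^2 + 0 + 1 = 1.
Assume h_k = 2k^2 + k + 1.
Then h_{k+1} = h_k + (4k + 3) = (2k^2 + k + 1) + (4k + 3) = 2k^2 + 5k + 4,
and 2·(k+1)^2 + (k+1) + 1 = 2k^2 + 5k + 4.
This completes the inductive step, so h_n = 2n^2 + n + 1 for all n ≥ 0.

h_n = 2n^2 + n + 1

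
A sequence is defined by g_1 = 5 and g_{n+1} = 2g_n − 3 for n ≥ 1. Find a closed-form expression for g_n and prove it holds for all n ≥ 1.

Claim: g_n = 2^n + 3.

Base case: g_1 = 5, and 2^1 + 3 = 2 + 3 = 5.
Assume g_m = 2^m + 3 for some m ≥ 1.
Then g_{m+1} = 2g_m − 3 = 2·(2^m + 3) − 3 = 2^{m+1} + 6 − 3 = 2^{m+1} + 3.
So the formula holds for m+1, and by induction g_n = 2^n + 3 for all n ≥ 1.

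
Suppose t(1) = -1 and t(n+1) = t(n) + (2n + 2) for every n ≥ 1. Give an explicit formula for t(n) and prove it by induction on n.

Claim: t(n) = n^2 + n − 3.

Base case: t(1) = -1, and 1^2 + 1 − 3 = -1.
Assume t(r) = r^2 + r − 3.
Then t(r+1) = t(r) + (2r + 2) = (r^2 + r − 3) + (2r + 2) = r^2 + 3r − 1,
and (r+1)^2 + (r+1) − 3 = r^2 + 3r − 1.
This completes the inductive step, so t(n) = n^2 + n − 3 for all n ≥ 1.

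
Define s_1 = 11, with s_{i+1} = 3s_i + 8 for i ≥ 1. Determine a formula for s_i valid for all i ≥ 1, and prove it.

Claim: s_i = 5·3^i − 4.

Base case: s_1 = 11, and 5·3^1 − 4 = 15 − 4 = 11.
Assume s_j = 5·3^j − 4 for some j ≥ 1.
Then s_{j+1} = 3s_j + 8 = 3·(5·3^j − 4) + 8 = 15·3^j − 12 + 8 = 5·3^{j+1} − 4.
Hence s_i = 5·3^i − 4 for every i ≥ 1, by induction.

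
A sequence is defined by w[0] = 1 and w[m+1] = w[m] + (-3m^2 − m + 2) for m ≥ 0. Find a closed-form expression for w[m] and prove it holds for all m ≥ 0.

Claim: w[m] = -m^3 + m^2 + 2m + 1.

Base case: w[0] = 1, and -0^3 + 0^2 + 2·0 + 1 = 1.
Assume w[r] = -r^3 + r^2 + 2r + 1.
Then w[r+1] = w[r] + (-3r^2 − r + 2) = (-r^3 + r^2 + 2r + 1) + (-3r^2 − r + 2) = -r^3 − 2r^2 + r + 3,
and -(r+1)^3 + (r+1)^2 + 2·(r+1) + 1 = -r^3 − 2r^2 + r + 3.
This completes the inductive step, so w[m] = -m^3 + m^2 + 2m + 1 for all m ≥ 0.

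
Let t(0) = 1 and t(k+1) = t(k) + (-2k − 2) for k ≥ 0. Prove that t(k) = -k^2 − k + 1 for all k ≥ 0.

Base case: t(0) = 1, and -0^2 − 0 + 1 = 1.
Assume t(r) = -r^2 − r + 1.
Then t(r+1) = t(r) + (-2r − 2) = (-r^2 − r + 1) + (-2r − 2) = -r^2 − 3r − 1,
and -(r+1)^2 − (r+1) + 1 = -r^2 − 3r − 1.
By induction, t(k) = -k^2 − k + 1 for all k ≥ 0.

t(k) = -k^2 − k + 1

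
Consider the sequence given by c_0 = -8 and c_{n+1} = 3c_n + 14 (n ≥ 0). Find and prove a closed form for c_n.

Claim: c_n = -3^n − 7.

Base case: c_0 = -8, and -3^0 − 7 = -1 − 7 = -8.
Assume c_r = -3^r − 7 for some r ≥ 0.
Then c_{r+1} = 3c_r + 14 = 3·(-3^r − 7) + 14 = -3^{r+1} − 21 + 14 = -3^{r+1} − 7.
By induction, c_n = -3^n − 7 for all n ≥ 0.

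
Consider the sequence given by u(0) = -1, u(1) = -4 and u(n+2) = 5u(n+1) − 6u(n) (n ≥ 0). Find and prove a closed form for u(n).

Claim: u(n) = 2^n − 2·3^n.

Base cases: u(0) = -1 and 2^0 − 2·3^0 = -1; u(1) = -4 and 2^1 − 2·3^1 = -4.
Assume u(j) = 2^j − 2·3^j for all 0 ≤ j ≤ m, where m ≥ 1.
Then u(m+1) = 5u(m) − 6u(m−1) = 5·(2^m − 2·3^m) − 6·(2^{m−1} − 2·3^{m−1}) = (5·2 − 6)2^{m−1} − 2·(5·3 − 6)3^{m−1} = 4·2^{m−1} − 18·3^{m−1} = 2^{m+1} − 2·3^{m+1}.
Hence u(n) = 2^n − 2·3^n for every n ≥ 0, by strong induction.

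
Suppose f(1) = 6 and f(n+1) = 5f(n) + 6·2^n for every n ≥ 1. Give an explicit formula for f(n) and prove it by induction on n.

Claim: f(n) = 2·5^n − 2·2^n.

Base case: f(1) = 6, and 2·5^1 − 2·2^1 = 10 − 4 = 6.
Assume f(k) = 2·5^k − 2·2^k for some k ≥ 1.
Then f(k+1) = 5f(k) + 6·2^k = 5·(2·5^k − 2·2^k) + 6·2^k = 2·5^{k+1} − 10·2^k + 6·2^k = 2·5^{k+1} − 4·2^k = 2·5^{k+1} − 2·2^{k+1}.
By induction, f(n) = 2·5^n − 2·2^n for all n ≥ 1.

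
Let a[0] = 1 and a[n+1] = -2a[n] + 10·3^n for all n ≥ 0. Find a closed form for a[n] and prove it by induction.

Claim: a[n] = -(-2)^n + 2·3^n.

Base case: a[0] = 1, and -(-2)^0 + 2·3^0 = -1 + 2 = 1.
Assume a[j] = -(-2)^j + 2·3^j for some j ≥ 0.
Then a[j+1] = -2a[j] + 10·3^j = -2·(-(-2)^j + 2·3^j) + 10·3^j = -(-2)^{j+1} − 4·3^j + 10·3^j = -(-2)^{j+1} + 6·3^j = -(-2)^{j+1} + 2·3^{j+1}.
By induction, a[n] = -(-2)^n + 2·3^n for all n ≥ 0.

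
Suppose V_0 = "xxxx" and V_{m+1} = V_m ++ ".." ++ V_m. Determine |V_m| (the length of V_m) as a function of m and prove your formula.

Claim: |V_m| = 6·2^m − 2.

Base case: |V_0| = 4, and 6·2^0 − 2 = 4.
Assume |V_j| = 6·2^j − 2.
Then |V_{j+1}| = |V_j| + 2 + |V_j| = 2|V_j| + 2 = 2(6·2^j − 2) + 2 = 6·2^{j+1} − 4 + 2 = 6·2^{j+1} − 2.
This completes the inductive step, so |V_m| = 6·2^m − 2 for all m ≥ 0.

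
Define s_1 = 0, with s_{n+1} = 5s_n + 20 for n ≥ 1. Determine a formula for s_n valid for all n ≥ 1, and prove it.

Claim: s_n = 5^n − 5.

Base case: s_1 = 0, and 5^1 − 5 = 5 − 5 = 0.
Assume s_k = 5^k − 5 for some k ≥ 1.
Then s_{k+1} = 5s_k + 20 = 5·(5^k − 5) + 20 = 5^{k+1} − 25 + 20 = 5^{k+1} − 5.
By induction, s_n = 5^n − 5 for all n ≥ 1.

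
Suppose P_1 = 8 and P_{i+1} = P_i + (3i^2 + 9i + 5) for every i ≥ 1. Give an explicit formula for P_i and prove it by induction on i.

Claim: P_i = i^3 + 3i^2 + i + 3.

Base case: P_1 = 8, and 1^3 + 3·1^2 + 1 + 3 = 8.
Assume P_m = m^3 + 3m^2 + m + 3.
Then P_{m+1} = P_m + (3m^2 + 9m + 5) = (m^3 + 3m^2 + m + 3) + (3m^2 + 9m + 5) = m^3 + 6m^2 + 10m + 8,
and (m+1)^3 + 3·(m+1)^2 + (m+1) + 3 = m^3 + 6m^2 + 10m + 8.
Hence P_i = i^3 + 3i^2 + i + 3 for every i ≥ 1, by induction.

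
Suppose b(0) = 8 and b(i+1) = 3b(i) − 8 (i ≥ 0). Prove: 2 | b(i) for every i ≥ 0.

Base case: b(0) = 8 = 2·4, so 2 | b(0).
Assume 2 | b(r), so b(r) = 2t for some integer t.
Then b(r+1) = 3b(r) − 8 = 3·(2t) − 8 = 2(3t − 4), so 2 | b(r+1).
By induction, 2 | b(i) for all i ≥ 0.

2 | b(i)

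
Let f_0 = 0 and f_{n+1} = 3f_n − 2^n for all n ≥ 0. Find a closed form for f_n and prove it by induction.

Claim: f_n = -3^n + 2^n.

Base case: f_0 = 0, and -3^0 + 2^0 = -1 + 1 = 0.
Assume f_k = -3^k + 2^k for some k ≥ 0.
Then f_{k+1} = 3f_k − 2^k = 3·(-3^k + 2^k) − 2^k = -3^{k+1} + 3·2^k − 2^k = -3^{k+1} + 2·2^k = -3^{k+1} + 2^{k+1}.
So the formula holds for k+1, and by induction f_n = -3^n + 2^n for all n ≥ 0.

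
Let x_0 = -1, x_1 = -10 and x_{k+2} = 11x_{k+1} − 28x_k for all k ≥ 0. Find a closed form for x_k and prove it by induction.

Claim: x_k = 4^k − 2·7^k.

Base cases: x_0 = -1 and 4^0 − 2·7^0 = -1; x_1 = -10 and 4^1 − 2·7^1 = -10.
Assume x_j = 4^j − 2·7^j for all 0 ≤ j ≤ m, where m ≥ 1.
Then x_{m+1} = 11x_m − 28x_{m−1} = 11·(4^m − 2·7^m) − 28·(4^{m−1} − 2·7^{m−1}) = (11·4 − 28)4^{m−1} − 2·(11·7 − 28)7^{m−1} = 16·4^{m−1} − 98·7^{m−1} = 4^{m+1} − 2·7^{m+1}.
Hence x_k = 4^k − 2·7^k for every k ≥ 0, by strong induction.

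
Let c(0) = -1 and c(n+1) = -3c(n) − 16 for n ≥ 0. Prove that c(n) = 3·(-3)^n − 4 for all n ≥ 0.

Base case: c(0) = -1, and 3·(-3)^0 − 4 = 3 − 4 = -1.
Assume c(m) = 3·(-3)^m − 4 for some m ≥ 0.
Then c(m+1) = -3c(m) − 16 = -3·(3·(-3)^m − 4) − 16 = -9·(-3)^m + 12 − 16 = 3·(-3)^{m+1} − 4.
By induction, c(n) = 3·(-3)^n − 4 for all n ≥ 0.

c(n) = 3·(-3)^n − 4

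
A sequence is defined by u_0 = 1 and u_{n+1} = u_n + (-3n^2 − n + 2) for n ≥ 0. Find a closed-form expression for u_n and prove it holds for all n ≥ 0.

Claim: u_n = -n^3 + n^2 + 2n + 1.

Base case: u_0 = 1, and -0^3 + 0^2 + 2·0 + 1 = 1.
Assume u_r = -r^3 + r^2 + 2r + 1.
Then u_{r+1} = u_r + (-3r^2 − r + 2) = (-r^3 + r^2 + 2r + 1) + (-3r^2 − r + 2) = -r^3 − 2r^2 + r + 3,
and -(r+1)^3 + (r+1)^2 + 2·(r+1) + 1 = -r^3 − 2r^2 + r + 3.
By induction, u_n = -n^3 + n^2 + 2n + 1 for all n ≥ 0.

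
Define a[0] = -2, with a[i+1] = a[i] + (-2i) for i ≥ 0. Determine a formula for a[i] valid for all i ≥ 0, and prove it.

Claim: a[i] = -i^2 + i − 2.

Base case: a[0] = -2, and -0^2 + 0 − 2 = -2.
Assume a[j] = -j^2 + j − 2.
Then a[j+1] = a[j] + (-2j) = (-j^2 + j − 2) + (-2j) = -j^2 − j − 2,
and -(j+1)^2 + (j+1) − 2 = -j^2 − j − 2.
Hence a[i] = -i^2 + i − 2 for every i ≥ 0, by induction.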